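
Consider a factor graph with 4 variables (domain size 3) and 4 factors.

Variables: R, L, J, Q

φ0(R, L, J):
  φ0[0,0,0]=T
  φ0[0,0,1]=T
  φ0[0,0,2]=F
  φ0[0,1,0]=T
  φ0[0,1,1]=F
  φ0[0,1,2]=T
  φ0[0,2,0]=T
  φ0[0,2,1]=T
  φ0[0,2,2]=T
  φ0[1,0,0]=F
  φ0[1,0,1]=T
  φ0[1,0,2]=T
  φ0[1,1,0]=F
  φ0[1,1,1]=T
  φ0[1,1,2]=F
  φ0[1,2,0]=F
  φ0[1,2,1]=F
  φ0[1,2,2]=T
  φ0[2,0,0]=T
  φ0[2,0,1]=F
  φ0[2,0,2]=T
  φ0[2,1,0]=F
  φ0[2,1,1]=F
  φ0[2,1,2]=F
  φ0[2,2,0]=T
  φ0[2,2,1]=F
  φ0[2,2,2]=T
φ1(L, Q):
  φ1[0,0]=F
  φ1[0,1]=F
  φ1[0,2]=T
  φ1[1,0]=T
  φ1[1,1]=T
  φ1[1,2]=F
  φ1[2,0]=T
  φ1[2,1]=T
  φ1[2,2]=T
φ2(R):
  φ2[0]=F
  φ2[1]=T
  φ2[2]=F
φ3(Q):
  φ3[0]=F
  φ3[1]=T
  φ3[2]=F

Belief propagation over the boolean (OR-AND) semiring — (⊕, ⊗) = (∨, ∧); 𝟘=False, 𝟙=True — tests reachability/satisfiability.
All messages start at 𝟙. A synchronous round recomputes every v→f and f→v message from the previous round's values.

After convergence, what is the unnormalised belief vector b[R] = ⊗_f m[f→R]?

b[R] = [F, T, F]

init: all messages = 𝟙 over 3 values
r1 m[φ0→R] = [T, T, T]
r1 m[φ0→L] = [T, T, T]
r1 m[φ0→J] = [T, T, T]
r1 m[φ1→L] = [T, T, T]
r1 m[φ1→Q] = [T, T, T]
r1 m[φ2→R] = [F, T, F]
r1 m[φ3→Q] = [F, T, F]
r1 m[R→φ0] = [T, T, T]
r1 m[R→φ2] = [T, T, T]
r1 m[L→φ0] = [T, T, T]
r1 m[L→φ1] = [T, T, T]
r1 m[J→φ0] = [T, T, T]
r1 m[Q→φ1] = [T, T, T]
r1 m[Q→φ3] = [T, T, T]
r2 m[φ0→R] = [T, T, T]
r2 m[φ0→L] = [T, T, T]
r2 m[φ0→J] = [T, T, T]
r2 m[φ1→L] = [T, T, T]
r2 m[φ1→Q] = [T, T, T]
r2 m[φ2→R] = [F, T, F]
r2 m[φ3→Q] = [F, T, F]
r2 m[R→φ0] = [F, T, F]
r2 m[R→φ2] = [T, T, T]
r2 m[L→φ0] = [T, T, T]
r2 m[L→φ1] = [T, T, T]
r2 m[J→φ0] = [T, T, T]
r2 m[Q→φ1] = [F, T, F]
r2 m[Q→φ3] = [T, T, T]
r3 m[φ0→R] = [T, T, T]
r3 m[φ0→L] = [T, T, T]
r3 m[φ0→J] = [F, T, T]
r3 m[φ1→L] = [F, T, T]
r3 m[φ1→Q] = [T, T, T]
r3 m[φ2→R] = [F, T, F]
r3 m[φ3→Q] = [F, T, F]
r3 m[R→φ0] = [F, T, F]
r3 m[R→φ2] = [T, T, T]
r3 m[L→φ0] = [T, T, T]
r3 m[L→φ1] = [T, T, T]
r3 m[J→φ0] = [T, T, T]
r3 m[Q→φ1] = [F, T, F]
r3 m[Q→φ3] = [T, T, T]
r4 m[φ0→R] = [T, T, T]
r4 m[φ0→L] = [T, T, T]
r4 m[φ0→J] = [F, T, T]
r4 m[φ1→L] = [F, T, T]
r4 m[φ1→Q] = [T, T, T]
r4 m[φ2→R] = [F, T, F]
r4 m[φ3→Q] = [F, T, F]
r4 m[R→φ0] = [F, T, F]
r4 m[R→φ2] = [T, T, T]
r4 m[L→φ0] = [F, T, T]
r4 m[L→φ1] = [T, T, T]
r4 m[J→φ0] = [T, T, T]
r4 m[Q→φ1] = [F, T, F]
r4 m[Q→φ3] = [T, T, T]
r5 m[φ0→R] = [T, T, T]
r5 m[φ0→L] = [T, T, T]
r5 m[φ0→J] = [F, T, T]
r5 m[φ1→L] = [F, T, T]
r5 m[φ1→Q] = [T, T, T]
r5 m[φ2→R] = [F, T, F]
r5 m[φ3→Q] = [F, T, F]
r5 m[R→φ0] = [F, T, F]
r5 m[R→φ2] = [T, T, T]
r5 m[L→φ0] = [F, T, T]
r5 m[L→φ1] = [T, T, T]
r5 m[J→φ0] = [T, T, T]
r5 m[Q→φ1] = [F, T, F]
r5 m[Q→φ3] = [T, T, T]
fixed point reached at round 5
b[R] = ⊗ incoming = [F, T, F]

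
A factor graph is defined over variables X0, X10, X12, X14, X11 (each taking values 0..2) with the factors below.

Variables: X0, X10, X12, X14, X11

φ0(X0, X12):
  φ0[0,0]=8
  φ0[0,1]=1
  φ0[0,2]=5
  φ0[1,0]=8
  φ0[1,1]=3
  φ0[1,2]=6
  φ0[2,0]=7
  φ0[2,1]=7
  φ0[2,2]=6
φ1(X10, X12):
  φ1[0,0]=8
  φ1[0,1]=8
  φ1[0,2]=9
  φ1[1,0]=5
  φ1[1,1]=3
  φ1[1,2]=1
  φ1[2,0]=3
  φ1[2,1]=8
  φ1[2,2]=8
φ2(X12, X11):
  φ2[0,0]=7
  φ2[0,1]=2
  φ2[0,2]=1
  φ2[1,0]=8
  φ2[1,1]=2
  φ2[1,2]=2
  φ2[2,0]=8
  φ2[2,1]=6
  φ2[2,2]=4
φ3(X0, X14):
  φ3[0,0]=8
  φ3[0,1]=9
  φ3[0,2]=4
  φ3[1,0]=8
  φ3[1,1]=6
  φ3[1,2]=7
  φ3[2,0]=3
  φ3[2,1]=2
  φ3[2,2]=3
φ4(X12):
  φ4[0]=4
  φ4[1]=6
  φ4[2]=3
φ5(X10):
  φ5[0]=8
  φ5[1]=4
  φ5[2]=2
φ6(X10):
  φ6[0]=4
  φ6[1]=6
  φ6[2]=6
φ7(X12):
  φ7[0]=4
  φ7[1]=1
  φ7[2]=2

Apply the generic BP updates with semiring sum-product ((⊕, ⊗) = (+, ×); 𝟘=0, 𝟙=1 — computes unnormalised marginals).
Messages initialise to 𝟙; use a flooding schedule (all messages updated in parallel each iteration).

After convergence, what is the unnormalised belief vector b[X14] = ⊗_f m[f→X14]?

b[X14] = [16110848, 14182880, 12114688]

init: all messages = 𝟙 over 3 values
r1 m[φ0→X0] = [14, 17, 20]
r1 m[φ0→X12] = [23, 11, 17]
r1 m[φ1→X10] = [25, 9, 19]
r1 m[φ1→X12] = [16, 19, 18]
r1 m[φ2→X12] = [10, 12, 18]
r1 m[φ2→X11] = [23, 10, 7]
r1 m[φ3→X0] = [21, 21, 8]
r1 m[φ3→X14] = [19, 17, 14]
r1 m[φ4→X12] = [4, 6, 3]
r1 m[φ5→X10] = [8, 4, 2]
r1 m[φ6→X10] = [4, 6, 6]
r1 m[φ7→X12] = [4, 1, 2]
r1 m[X0→φ0] = [1, 1, 1]
r1 m[X0→φ3] = [1, 1, 1]
r1 m[X10→φ1] = [1, 1, 1]
r1 m[X10→φ5] = [1, 1, 1]
r1 m[X10→φ6] = [1, 1, 1]
r1 m[X12→φ0] = [1, 1, 1]
r1 m[X12→φ1] = [1, 1, 1]
r1 m[X12→φ2] = [1, 1, 1]
r1 m[X12→φ4] = [1, 1, 1]
r1 m[X12→φ7] = [1, 1, 1]
r1 m[X14→φ3] = [1, 1, 1]
r1 m[X11→φ2] = [1, 1, 1]
r2 m[φ0→X0] = [14, 17, 20]
r2 m[φ0→X12] = [23, 11, 17]
r2 m[φ1→X10] = [25, 9, 19]
r2 m[φ1→X12] = [16, 19, 18]
r2 m[φ2→X12] = [10, 12, 18]
r2 m[φ2→X11] = [23, 10, 7]
r2 m[φ3→X0] = [21, 21, 8]
r2 m[φ3→X14] = [19, 17, 14]
r2 m[φ4→X12] = [4, 6, 3]
r2 m[φ5→X10] = [8, 4, 2]
r2 m[φ6→X10] = [4, 6, 6]
r2 m[φ7→X12] = [4, 1, 2]
r2 m[X0→φ0] = [21, 21, 8]
r2 m[X0→φ3] = [14, 17, 20]
r2 m[X10→φ1] = [32, 24, 12]
r2 m[X10→φ5] = [100, 54, 114]
r2 m[X10→φ6] = [200, 36, 38]
r2 m[X12→φ0] = [2560, 1368, 1944]
r2 m[X12→φ1] = [3680, 792, 1836]
r2 m[X12→φ2] = [5888, 1254, 1836]
r2 m[X12→φ4] = [14720, 2508, 11016]
r2 m[X12→φ7] = [14720, 15048, 16524]
r2 m[X14→φ3] = [1, 1, 1]
r2 m[X11→φ2] = [1, 1, 1]
r3 m[φ0→X0] = [31568, 36248, 39160]
r3 m[φ0→X12] = [392, 140, 279]
r3 m[φ1→X10] = [52300, 22612, 32064]
r3 m[φ1→X12] = [412, 424, 408]
r3 m[φ2→X12] = [10, 12, 18]
r3 m[φ2→X11] = [65936, 25300, 15740]
r3 m[φ3→X0] = [21, 21, 8]
r3 m[φ3→X14] = [308, 268, 235]
r3 m[φ4→X12] = [4, 6, 3]
r3 m[φ5→X10] = [8, 4, 2]
r3 m[φ6→X10] = [4, 6, 6]
r3 m[φ7→X12] = [4, 1, 2]
r3 m[X0→φ0] = [21, 21, 8]
r3 m[X0→φ3] = [14, 17, 20]
r3 m[X10→φ1] = [32, 24, 12]
r3 m[X10→φ5] = [100, 54, 114]
r3 m[X10→φ6] = [200, 36, 38]
r3 m[X12→φ0] = [2560, 1368, 1944]
r3 m[X12→φ1] = [3680, 792, 1836]
r3 m[X12→φ2] = [5888, 1254, 1836]
r3 m[X12→φ4] = [14720, 2508, 11016]
r3 m[X12→φ7] = [14720, 15048, 16524]
r3 m[X14→φ3] = [1, 1, 1]
r3 m[X11→φ2] = [1, 1, 1]
r4 m[φ0→X0] = [31568, 36248, 39160]
r4 m[φ0→X12] = [392, 140, 279]
r4 m[φ1→X10] = [52300, 22612, 32064]
r4 m[φ1→X12] = [412, 424, 408]
r4 m[φ2→X12] = [10, 12, 18]
r4 m[φ2→X11] = [65936, 25300, 15740]
r4 m[φ3→X0] = [21, 21, 8]
r4 m[φ3→X14] = [308, 268, 235]
r4 m[φ4→X12] = [4, 6, 3]
r4 m[φ5→X10] = [8, 4, 2]
r4 m[φ6→X10] = [4, 6, 6]
r4 m[φ7→X12] = [4, 1, 2]
r4 m[X0→φ0] = [21, 21, 8]
r4 m[X0→φ3] = [31568, 36248, 39160]
r4 m[X10→φ1] = [32, 24, 12]
r4 m[X10→φ5] = [209200, 135672, 192384]
r4 m[X10→φ6] = [418400, 90448, 64128]
r4 m[X12→φ0] = [65920, 30528, 44064]
r4 m[X12→φ1] = [62720, 10080, 30132]
r4 m[X12→φ2] = [2584064, 356160, 682992]
r4 m[X12→φ4] = [6460160, 712320, 4097952]
r4 m[X12→φ7] = [6460160, 4273920, 6146928]
r4 m[X14→φ3] = [1, 1, 1]
r4 m[X11→φ2] = [1, 1, 1]
r5 m[φ0→X0] = [778208, 883328, 939520]
r5 m[φ0→X12] = [392, 140, 279]
r5 m[φ1→X10] = [853588, 373972, 509856]
r5 m[φ1→X12] = [412, 424, 408]
r5 m[φ2→X12] = [10, 12, 18]
r5 m[φ2→X11] = [26401664, 9978400, 6028352]
r5 m[φ3→X0] = [21, 21, 8]
r5 m[φ3→X14] = [660008, 579920, 497488]
r5 m[φ4→X12] = [4, 6, 3]
r5 m[φ5→X10] = [8, 4, 2]
r5 m[φ6→X10] = [4, 6, 6]
r5 m[φ7→X12] = [4, 1, 2]
r5 m[X0→φ0] = [21, 21, 8]
r5 m[X0→φ3] = [31568, 36248, 39160]
r5 m[X10→φ1] = [32, 24, 12]
r5 m[X10→φ5] = [209200, 135672, 192384]
r5 m[X10→φ6] = [418400, 90448, 64128]
r5 m[X12→φ0] = [65920, 30528, 44064]
r5 m[X12→φ1] = [62720, 10080, 30132]
r5 m[X12→φ2] = [2584064, 356160, 682992]
r5 m[X12→φ4] = [6460160, 712320, 4097952]
r5 m[X12→φ7] = [6460160, 4273920, 6146928]
r5 m[X14→φ3] = [1, 1, 1]
r5 m[X11→φ2] = [1, 1, 1]
r6 m[φ0→X0] = [778208, 883328, 939520]
r6 m[φ0→X12] = [392, 140, 279]
r6 m[φ1→X10] = [853588, 373972, 509856]
r6 m[φ1→X12] = [412, 424, 408]
r6 m[φ2→X12] = [10, 12, 18]
r6 m[φ2→X11] = [26401664, 9978400, 6028352]
r6 m[φ3→X0] = [21, 21, 8]
r6 m[φ3→X14] = [660008, 579920, 497488]
r6 m[φ4→X12] = [4, 6, 3]
r6 m[φ5→X10] = [8, 4, 2]
r6 m[φ6→X10] = [4, 6, 6]
r6 m[φ7→X12] = [4, 1, 2]
r6 m[X0→φ0] = [21, 21, 8]
r6 m[X0→φ3] = [778208, 883328, 939520]
r6 m[X10→φ1] = [32, 24, 12]
r6 m[X10→φ5] = [3414352, 2243832, 3059136]
r6 m[X10→φ6] = [6828704, 1495888, 1019712]
r6 m[X12→φ0] = [65920, 30528, 44064]
r6 m[X12→φ1] = [62720, 10080, 30132]
r6 m[X12→φ2] = [2584064, 356160, 682992]
r6 m[X12→φ4] = [6460160, 712320, 4097952]
r6 m[X12→φ7] = [6460160, 4273920, 6146928]
r6 m[X14→φ3] = [1, 1, 1]
r6 m[X11→φ2] = [1, 1, 1]
r7 m[φ0→X0] = [778208, 883328, 939520]
r7 m[φ0→X12] = [392, 140, 279]
r7 m[φ1→X10] = [853588, 373972, 509856]
r7 m[φ1→X12] = [412, 424, 408]
r7 m[φ2→X12] = [10, 12, 18]
r7 m[φ2→X11] = [26401664, 9978400, 6028352]
r7 m[φ3→X0] = [21, 21, 8]
r7 m[φ3→X14] = [16110848, 14182880, 12114688]
r7 m[φ4→X12] = [4, 6, 3]
r7 m[φ5→X10] = [8, 4, 2]
r7 m[φ6→X10] = [4, 6, 6]
r7 m[φ7→X12] = [4, 1, 2]
r7 m[X0→φ0] = [21, 21, 8]
r7 m[X0→φ3] = [778208, 883328, 939520]
r7 m[X10→φ1] = [32, 24, 12]
r7 m[X10→φ5] = [3414352, 2243832, 3059136]
r7 m[X10→φ6] = [6828704, 1495888, 1019712]
r7 m[X12→φ0] = [65920, 30528, 44064]
r7 m[X12→φ1] = [62720, 10080, 30132]
r7 m[X12→φ2] = [2584064, 356160, 682992]
r7 m[X12→φ4] = [6460160, 712320, 4097952]
r7 m[X12→φ7] = [6460160, 4273920, 6146928]
r7 m[X14→φ3] = [1, 1, 1]
r7 m[X11→φ2] = [1, 1, 1]
r8 m[φ0→X0] = [778208, 883328, 939520]
r8 m[φ0→X12] = [392, 140, 279]
r8 m[φ1→X10] = [853588, 373972, 509856]
r8 m[φ1→X12] = [412, 424, 408]
r8 m[φ2→X12] = [10, 12, 18]
r8 m[φ2→X11] = [26401664, 9978400, 6028352]
r8 m[φ3→X0] = [21, 21, 8]
r8 m[φ3→X14] = [16110848, 14182880, 12114688]
r8 m[φ4→X12] = [4, 6, 3]
r8 m[φ5→X10] = [8, 4, 2]
r8 m[φ6→X10] = [4, 6, 6]
r8 m[φ7→X12] = [4, 1, 2]
r8 m[X0→φ0] = [21, 21, 8]
r8 m[X0→φ3] = [778208, 883328, 939520]
r8 m[X10→φ1] = [32, 24, 12]
r8 m[X10→φ5] = [3414352, 2243832, 3059136]
r8 m[X10→φ6] = [6828704, 1495888, 1019712]
r8 m[X12→φ0] = [65920, 30528, 44064]
r8 m[X12→φ1] = [62720, 10080, 30132]
r8 m[X12→φ2] = [2584064, 356160, 682992]
r8 m[X12→φ4] = [6460160, 712320, 4097952]
r8 m[X12→φ7] = [6460160, 4273920, 6146928]
r8 m[X14→φ3] = [1, 1, 1]
r8 m[X11→φ2] = [1, 1, 1]
fixed point reached at round 8
b[X14] = ⊗ incoming = [16110848, 14182880, 12114688]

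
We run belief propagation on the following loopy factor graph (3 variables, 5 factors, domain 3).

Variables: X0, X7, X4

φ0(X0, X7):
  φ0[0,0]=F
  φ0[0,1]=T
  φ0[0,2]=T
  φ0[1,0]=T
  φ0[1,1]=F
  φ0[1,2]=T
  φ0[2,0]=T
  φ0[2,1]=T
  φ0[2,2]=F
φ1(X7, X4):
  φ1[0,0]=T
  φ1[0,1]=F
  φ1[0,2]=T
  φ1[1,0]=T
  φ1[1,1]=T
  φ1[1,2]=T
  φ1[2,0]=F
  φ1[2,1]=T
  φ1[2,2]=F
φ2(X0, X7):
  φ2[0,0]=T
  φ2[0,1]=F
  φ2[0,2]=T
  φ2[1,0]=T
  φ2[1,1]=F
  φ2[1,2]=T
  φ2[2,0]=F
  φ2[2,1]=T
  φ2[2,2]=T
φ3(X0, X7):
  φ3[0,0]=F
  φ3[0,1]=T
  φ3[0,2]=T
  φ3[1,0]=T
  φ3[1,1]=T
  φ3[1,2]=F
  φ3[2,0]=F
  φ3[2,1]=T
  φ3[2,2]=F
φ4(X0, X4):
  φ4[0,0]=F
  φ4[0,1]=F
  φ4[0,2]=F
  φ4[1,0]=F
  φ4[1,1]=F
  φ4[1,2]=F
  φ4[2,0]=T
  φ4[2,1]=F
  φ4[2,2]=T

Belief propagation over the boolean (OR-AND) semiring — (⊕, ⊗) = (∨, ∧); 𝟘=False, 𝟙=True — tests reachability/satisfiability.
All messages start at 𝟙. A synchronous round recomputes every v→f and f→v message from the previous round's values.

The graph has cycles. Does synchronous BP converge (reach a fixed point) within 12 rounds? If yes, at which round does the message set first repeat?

CONVERGED at round 7

init: all messages = 𝟙 over 3 values
r1 m[φ0→X0] = [T, T, T]
r1 m[φ0→X7] = [T, T, T]
r1 m[φ1→X7] = [T, T, T]
r1 m[φ1→X4] = [T, T, T]
r1 m[φ2→X0] = [T, T, T]
r1 m[φ2→X7] = [T, T, T]
r1 m[φ3→X0] = [T, T, T]
r1 m[φ3→X7] = [T, T, T]
r1 m[φ4→X0] = [F, F, T]
r1 m[φ4→X4] = [T, F, T]
r1 m[X0→φ0] = [T, T, T]
r1 m[X0→φ2] = [T, T, T]
r1 m[X0→φ3] = [T, T, T]
r1 m[X0→φ4] = [T, T, T]
r1 m[X7→φ0] = [T, T, T]
r1 m[X7→φ1] = [T, T, T]
r1 m[X7→φ2] = [T, T, T]
r1 m[X7→φ3] = [T, T, T]
r1 m[X4→φ1] = [T, T, T]
r1 m[X4→φ4] = [T, T, T]
r2 m[φ0→X0] = [T, T, T]
r2 m[φ0→X7] = [T, T, T]
r2 m[φ1→X7] = [T, T, T]
r2 m[φ1→X4] = [T, T, T]
r2 m[φ2→X0] = [T, T, T]
r2 m[φ2→X7] = [T, T, T]
r2 m[φ3→X0] = [T, T, T]
r2 m[φ3→X7] = [T, T, T]
r2 m[φ4→X0] = [F, F, T]
r2 m[φ4→X4] = [T, F, T]
r2 m[X0→φ0] = [F, F, T]
r2 m[X0→φ2] = [F, F, T]
r2 m[X0→φ3] = [F, F, T]
r2 m[X0→φ4] = [T, T, T]
r2 m[X7→φ0] = [T, T, T]
r2 m[X7→φ1] = [T, T, T]
r2 m[X7→φ2] = [T, T, T]
r2 m[X7→φ3] = [T, T, T]
r2 m[X4→φ1] = [T, F, T]
r2 m[X4→φ4] = [T, T, T]
r3 m[φ0→X0] = [T, T, T]
r3 m[φ0→X7] = [T, T, F]
r3 m[φ1→X7] = [T, T, F]
r3 m[φ1→X4] = [T, T, T]
r3 m[φ2→X0] = [T, T, T]
r3 m[φ2→X7] = [F, T, T]
r3 m[φ3→X0] = [T, T, T]
r3 m[φ3→X7] = [F, T, F]
r3 m[φ4→X0] = [F, F, T]
r3 m[φ4→X4] = [T, F, T]
r3 m[X0→φ0] = [F, F, T]
r3 m[X0→φ2] = [F, F, T]
r3 m[X0→φ3] = [F, F, T]
r3 m[X0→φ4] = [T, T, T]
r3 m[X7→φ0] = [T, T, T]
r3 m[X7→φ1] = [T, T, T]
r3 m[X7→φ2] = [T, T, T]
r3 m[X7→φ3] = [T, T, T]
r3 m[X4→φ1] = [T, F, T]
r3 m[X4→φ4] = [T, T, T]
r4 m[φ0→X0] = [T, T, T]
r4 m[φ0→X7] = [T, T, F]
r4 m[φ1→X7] = [T, T, F]
r4 m[φ1→X4] = [T, T, T]
r4 m[φ2→X0] = [T, T, T]
r4 m[φ2→X7] = [F, T, T]
r4 m[φ3→X0] = [T, T, T]
r4 m[φ3→X7] = [F, T, F]
r4 m[φ4→X0] = [F, F, T]
r4 m[φ4→X4] = [T, F, T]
r4 m[X0→φ0] = [F, F, T]
r4 m[X0→φ2] = [F, F, T]
r4 m[X0→φ3] = [F, F, T]
r4 m[X0→φ4] = [T, T, T]
r4 m[X7→φ0] = [F, T, F]
r4 m[X7→φ1] = [F, T, F]
r4 m[X7→φ2] = [F, T, F]
r4 m[X7→φ3] = [F, T, F]
r4 m[X4→φ1] = [T, F, T]
r4 m[X4→φ4] = [T, T, T]
r5 m[φ0→X0] = [T, F, T]
r5 m[φ0→X7] = [T, T, F]
r5 m[φ1→X7] = [T, T, F]
r5 m[φ1→X4] = [T, T, T]
r5 m[φ2→X0] = [F, F, T]
r5 m[φ2→X7] = [F, T, T]
r5 m[φ3→X0] = [T, T, T]
r5 m[φ3→X7] = [F, T, F]
r5 m[φ4→X0] = [F, F, T]
r5 m[φ4→X4] = [T, F, T]
r5 m[X0→φ0] = [F, F, T]
r5 m[X0→φ2] = [F, F, T]
r5 m[X0→φ3] = [F, F, T]
r5 m[X0→φ4] = [T, T, T]
r5 m[X7→φ0] = [F, T, F]
r5 m[X7→φ1] = [F, T, F]
r5 m[X7→φ2] = [F, T, F]
r5 m[X7→φ3] = [F, T, F]
r5 m[X4→φ1] = [T, F, T]
r5 m[X4→φ4] = [T, T, T]
r6 m[φ0→X0] = [T, F, T]
r6 m[φ0→X7] = [T, T, F]
r6 m[φ1→X7] = [T, T, F]
r6 m[φ1→X4] = [T, T, T]
r6 m[φ2→X0] = [F, F, T]
r6 m[φ2→X7] = [F, T, T]
r6 m[φ3→X0] = [T, T, T]
r6 m[φ3→X7] = [F, T, F]
r6 m[φ4→X0] = [F, F, T]
r6 m[φ4→X4] = [T, F, T]
r6 m[X0→φ0] = [F, F, T]
r6 m[X0→φ2] = [F, F, T]
r6 m[X0→φ3] = [F, F, T]
r6 m[X0→φ4] = [F, F, T]
r6 m[X7→φ0] = [F, T, F]
r6 m[X7→φ1] = [F, T, F]
r6 m[X7→φ2] = [F, T, F]
r6 m[X7→φ3] = [F, T, F]
r6 m[X4→φ1] = [T, F, T]
r6 m[X4→φ4] = [T, T, T]
r7 m[φ0→X0] = [T, F, T]
r7 m[φ0→X7] = [T, T, F]
r7 m[φ1→X7] = [T, T, F]
r7 m[φ1→X4] = [T, T, T]
r7 m[φ2→X0] = [F, F, T]
r7 m[φ2→X7] = [F, T, T]
r7 m[φ3→X0] = [T, T, T]
r7 m[φ3→X7] = [F, T, F]
r7 m[φ4→X0] = [F, F, T]
r7 m[φ4→X4] = [T, F, T]
r7 m[X0→φ0] = [F, F, T]
r7 m[X0→φ2] = [F, F, T]
r7 m[X0→φ3] = [F, F, T]
r7 m[X0→φ4] = [F, F, T]
r7 m[X7→φ0] = [F, T, F]
r7 m[X7→φ1] = [F, T, F]
r7 m[X7→φ2] = [F, T, F]
r7 m[X7→φ3] = [F, T, F]
r7 m[X4→φ1] = [T, F, T]
r7 m[X4→φ4] = [T, T, T]
fixed point reached at round 7
messages reach a fixed point at round 7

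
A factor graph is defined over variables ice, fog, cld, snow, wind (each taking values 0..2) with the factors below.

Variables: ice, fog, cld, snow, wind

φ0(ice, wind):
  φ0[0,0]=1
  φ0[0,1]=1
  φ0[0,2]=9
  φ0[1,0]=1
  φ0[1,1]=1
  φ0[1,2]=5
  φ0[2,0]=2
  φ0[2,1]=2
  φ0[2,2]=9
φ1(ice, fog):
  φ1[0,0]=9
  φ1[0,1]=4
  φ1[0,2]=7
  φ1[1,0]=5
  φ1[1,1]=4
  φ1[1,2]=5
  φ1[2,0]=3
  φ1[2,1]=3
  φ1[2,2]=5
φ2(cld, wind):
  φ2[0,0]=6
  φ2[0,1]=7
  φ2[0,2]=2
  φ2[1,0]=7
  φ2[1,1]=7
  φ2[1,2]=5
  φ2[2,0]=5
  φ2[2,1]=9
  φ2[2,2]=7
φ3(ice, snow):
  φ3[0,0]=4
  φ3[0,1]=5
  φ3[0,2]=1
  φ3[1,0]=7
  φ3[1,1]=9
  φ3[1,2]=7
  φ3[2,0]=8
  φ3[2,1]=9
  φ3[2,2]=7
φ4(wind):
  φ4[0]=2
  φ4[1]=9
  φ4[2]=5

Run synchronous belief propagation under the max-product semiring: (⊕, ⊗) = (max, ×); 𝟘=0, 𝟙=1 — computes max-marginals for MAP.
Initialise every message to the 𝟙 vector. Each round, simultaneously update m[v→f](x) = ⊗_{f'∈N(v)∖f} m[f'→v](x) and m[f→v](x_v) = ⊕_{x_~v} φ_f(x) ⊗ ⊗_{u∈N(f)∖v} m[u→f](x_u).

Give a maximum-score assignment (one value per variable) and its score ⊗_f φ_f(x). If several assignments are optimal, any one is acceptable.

assignment: (ice=0, fog=0, cld=2, snow=1, wind=2); score = 14175

init: all messages = 𝟙 over 3 values
r1 m[φ0→ice] = [9, 5, 9]
r1 m[φ0→wind] = [2, 2, 9]
r1 m[φ1→ice] = [9, 5, 5]
r1 m[φ1→fog] = [9, 4, 7]
r1 m[φ2→cld] = [7, 7, 9]
r1 m[φ2→wind] = [7, 9, 7]
r1 m[φ3→ice] = [5, 9, 9]
r1 m[φ3→snow] = [8, 9, 7]
r1 m[φ4→wind] = [2, 9, 5]
r1 m[ice→φ0] = [1, 1, 1]
r1 m[ice→φ1] = [1, 1, 1]
r1 m[ice→φ3] = [1, 1, 1]
r1 m[fog→φ1] = [1, 1, 1]
r1 m[cld→φ2] = [1, 1, 1]
r1 m[snow→φ3] = [1, 1, 1]
r1 m[wind→φ0] = [1, 1, 1]
r1 m[wind→φ2] = [1, 1, 1]
r1 m[wind→φ4] = [1, 1, 1]
r2 m[φ0→ice] = [9, 5, 9]
r2 m[φ0→wind] = [2, 2, 9]
r2 m[φ1→ice] = [9, 5, 5]
r2 m[φ1→fog] = [9, 4, 7]
r2 m[φ2→cld] = [7, 7, 9]
r2 m[φ2→wind] = [7, 9, 7]
r2 m[φ3→ice] = [5, 9, 9]
r2 m[φ3→snow] = [8, 9, 7]
r2 m[φ4→wind] = [2, 9, 5]
r2 m[ice→φ0] = [45, 45, 45]
r2 m[ice→φ1] = [45, 45, 81]
r2 m[ice→φ3] = [81, 25, 45]
r2 m[fog→φ1] = [1, 1, 1]
r2 m[cld→φ2] = [1, 1, 1]
r2 m[snow→φ3] = [1, 1, 1]
r2 m[wind→φ0] = [14, 81, 35]
r2 m[wind→φ2] = [4, 18, 45]
r2 m[wind→φ4] = [14, 18, 63]
r3 m[φ0→ice] = [315, 175, 315]
r3 m[φ0→wind] = [90, 90, 405]
r3 m[φ1→ice] = [9, 5, 5]
r3 m[φ1→fog] = [405, 243, 405]
r3 m[φ2→cld] = [126, 225, 315]
r3 m[φ2→wind] = [7, 9, 7]
r3 m[φ3→ice] = [5, 9, 9]
r3 m[φ3→snow] = [360, 405, 315]
r3 m[φ4→wind] = [2, 9, 5]
r3 m[ice→φ0] = [45, 45, 45]
r3 m[ice→φ1] = [45, 45, 81]
r3 m[ice→φ3] = [81, 25, 45]
r3 m[fog→φ1] = [1, 1, 1]
r3 m[cld→φ2] = [1, 1, 1]
r3 m[snow→φ3] = [1, 1, 1]
r3 m[wind→φ0] = [14, 81, 35]
r3 m[wind→φ2] = [4, 18, 45]
r3 m[wind→φ4] = [14, 18, 63]
r4 m[φ0→ice] = [315, 175, 315]
r4 m[φ0→wind] = [90, 90, 405]
r4 m[φ1→ice] = [9, 5, 5]
r4 m[φ1→fog] = [405, 243, 405]
r4 m[φ2→cld] = [126, 225, 315]
r4 m[φ2→wind] = [7, 9, 7]
r4 m[φ3→ice] = [5, 9, 9]
r4 m[φ3→snow] = [360, 405, 315]
r4 m[φ4→wind] = [2, 9, 5]
r4 m[ice→φ0] = [45, 45, 45]
r4 m[ice→φ1] = [1575, 1575, 2835]
r4 m[ice→φ3] = [2835, 875, 1575]
r4 m[fog→φ1] = [1, 1, 1]
r4 m[cld→φ2] = [1, 1, 1]
r4 m[snow→φ3] = [1, 1, 1]
r4 m[wind→φ0] = [14, 81, 35]
r4 m[wind→φ2] = [180, 810, 2025]
r4 m[wind→φ4] = [630, 810, 2835]
r5 m[φ0→ice] = [315, 175, 315]
r5 m[φ0→wind] = [90, 90, 405]
r5 m[φ1→ice] = [9, 5, 5]
r5 m[φ1→fog] = [14175, 8505, 14175]
r5 m[φ2→cld] = [5670, 10125, 14175]
r5 m[φ2→wind] = [7, 9, 7]
r5 m[φ3→ice] = [5, 9, 9]
r5 m[φ3→snow] = [12600, 14175, 11025]
r5 m[φ4→wind] = [2, 9, 5]
r5 m[ice→φ0] = [45, 45, 45]
r5 m[ice→φ1] = [1575, 1575, 2835]
r5 m[ice→φ3] = [2835, 875, 1575]
r5 m[fog→φ1] = [1, 1, 1]
r5 m[cld→φ2] = [1, 1, 1]
r5 m[snow→φ3] = [1, 1, 1]
r5 m[wind→φ0] = [14, 81, 35]
r5 m[wind→φ2] = [180, 810, 2025]
r5 m[wind→φ4] = [630, 810, 2835]
r6 m[φ0→ice] = [315, 175, 315]
r6 m[φ0→wind] = [90, 90, 405]
r6 m[φ1→ice] = [9, 5, 5]
r6 m[φ1→fog] = [14175, 8505, 14175]
r6 m[φ2→cld] = [5670, 10125, 14175]
r6 m[φ2→wind] = [7, 9, 7]
r6 m[φ3→ice] = [5, 9, 9]
r6 m[φ3→snow] = [12600, 14175, 11025]
r6 m[φ4→wind] = [2, 9, 5]
r6 m[ice→φ0] = [45, 45, 45]
r6 m[ice→φ1] = [1575, 1575, 2835]
r6 m[ice→φ3] = [2835, 875, 1575]
r6 m[fog→φ1] = [1, 1, 1]
r6 m[cld→φ2] = [1, 1, 1]
r6 m[snow→φ3] = [1, 1, 1]
r6 m[wind→φ0] = [14, 81, 35]
r6 m[wind→φ2] = [180, 810, 2025]
r6 m[wind→φ4] = [630, 810, 2835]
fixed point reached at round 6
traceback from ice: (ice=0, fog=0, cld=2, snow=1, wind=2), score=14175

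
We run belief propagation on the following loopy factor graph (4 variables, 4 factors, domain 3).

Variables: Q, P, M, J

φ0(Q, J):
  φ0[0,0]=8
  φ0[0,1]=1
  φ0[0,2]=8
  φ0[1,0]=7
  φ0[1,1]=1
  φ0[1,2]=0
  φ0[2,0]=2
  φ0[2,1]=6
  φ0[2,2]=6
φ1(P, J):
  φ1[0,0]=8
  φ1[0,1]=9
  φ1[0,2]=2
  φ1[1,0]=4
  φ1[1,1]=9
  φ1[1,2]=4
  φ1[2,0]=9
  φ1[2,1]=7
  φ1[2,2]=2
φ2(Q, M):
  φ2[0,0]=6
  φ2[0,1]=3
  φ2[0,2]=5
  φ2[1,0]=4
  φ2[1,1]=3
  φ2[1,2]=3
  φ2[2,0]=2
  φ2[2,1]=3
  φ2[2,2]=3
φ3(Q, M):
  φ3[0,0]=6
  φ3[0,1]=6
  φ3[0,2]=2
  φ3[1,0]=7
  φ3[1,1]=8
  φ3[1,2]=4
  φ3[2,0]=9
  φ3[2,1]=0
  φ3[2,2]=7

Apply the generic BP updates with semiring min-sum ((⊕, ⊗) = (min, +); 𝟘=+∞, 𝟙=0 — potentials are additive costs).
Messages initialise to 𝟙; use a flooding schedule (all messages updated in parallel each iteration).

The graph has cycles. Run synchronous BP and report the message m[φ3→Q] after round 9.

init: all messages = 𝟙 over 3 values
r1 m[φ0→Q] = [1, 0, 2]
r1 m[φ0→J] = [2, 1, 0]
r1 m[φ1→P] = [2, 4, 2]
r1 m[φ1→J] = [4, 7, 2]
r1 m[φ2→Q] = [3, 3, 2]
r1 m[φ2→M] = [2, 3, 3]
r1 m[φ3→Q] = [2, 4, 0]
r1 m[φ3→M] = [6, 0, 2]
r1 m[Q→φ0] = [0, 0, 0]
r1 m[Q→φ2] = [0, 0, 0]
r1 m[Q→φ3] = [0, 0, 0]
r1 m[P→φ1] = [0, 0, 0]
r1 m[M→φ2] = [0, 0, 0]
r1 m[M→φ3] = [0, 0, 0]
r1 m[J→φ0] = [0, 0, 0]
r1 m[J→φ1] = [0, 0, 0]
r2 m[φ0→Q] = [1, 0, 2]
r2 m[φ0→J] = [2, 1, 0]
r2 m[φ1→P] = [2, 4, 2]
r2 m[φ1→J] = [4, 7, 2]
r2 m[φ2→Q] = [3, 3, 2]
r2 m[φ2→M] = [2, 3, 3]
r2 m[φ3→Q] = [2, 4, 0]
r2 m[φ3→M] = [6, 0, 2]
r2 m[Q→φ0] = [5, 7, 2]
r2 m[Q→φ2] = [3, 4, 2]
r2 m[Q→φ3] = [4, 3, 4]
r2 m[P→φ1] = [0, 0, 0]
r2 m[M→φ2] = [6, 0, 2]
r2 m[M→φ3] = [2, 3, 3]
r2 m[J→φ0] = [4, 7, 2]
r2 m[J→φ1] = [2, 1, 0]
r3 m[φ0→Q] = [8, 2, 6]
r3 m[φ0→J] = [4, 6, 7]
r3 m[φ1→P] = [2, 4, 2]
r3 m[φ1→J] = [4, 7, 2]
r3 m[φ2→Q] = [3, 3, 3]
r3 m[φ2→M] = [4, 5, 5]
r3 m[φ3→Q] = [5, 7, 3]
r3 m[φ3→M] = [10, 4, 6]
r3 m[Q→φ0] = [5, 7, 2]
r3 m[Q→φ2] = [3, 4, 2]
r3 m[Q→φ3] = [4, 3, 4]
r3 m[P→φ1] = [0, 0, 0]
r3 m[M→φ2] = [6, 0, 2]
r3 m[M→φ3] = [2, 3, 3]
r3 m[J→φ0] = [4, 7, 2]
r3 m[J→φ1] = [2, 1, 0]
r4 m[φ0→Q] = [8, 2, 6]
r4 m[φ0→J] = [4, 6, 7]
r4 m[φ1→P] = [2, 4, 2]
r4 m[φ1→J] = [4, 7, 2]
r4 m[φ2→Q] = [3, 3, 3]
r4 m[φ2→M] = [4, 5, 5]
r4 m[φ3→Q] = [5, 7, 3]
r4 m[φ3→M] = [10, 4, 6]
r4 m[Q→φ0] = [8, 10, 6]
r4 m[Q→φ2] = [13, 9, 9]
r4 m[Q→φ3] = [11, 5, 9]
r4 m[P→φ1] = [0, 0, 0]
r4 m[M→φ2] = [10, 4, 6]
r4 m[M→φ3] = [4, 5, 5]
r4 m[J→φ0] = [4, 7, 2]
r4 m[J→φ1] = [4, 6, 7]
r5 m[φ0→Q] = [8, 2, 6]
r5 m[φ0→J] = [8, 9, 10]
r5 m[φ1→P] = [9, 8, 9]
r5 m[φ1→J] = [4, 7, 2]
r5 m[φ2→Q] = [7, 7, 7]
r5 m[φ2→M] = [11, 12, 12]
r5 m[φ3→Q] = [7, 9, 5]
r5 m[φ3→M] = [12, 9, 9]
r5 m[Q→φ0] = [8, 10, 6]
r5 m[Q→φ2] = [13, 9, 9]
r5 m[Q→φ3] = [11, 5, 9]
r5 m[P→φ1] = [0, 0, 0]
r5 m[M→φ2] = [10, 4, 6]
r5 m[M→φ3] = [4, 5, 5]
r5 m[J→φ0] = [4, 7, 2]
r5 m[J→φ1] = [4, 6, 7]
r6 m[φ0→Q] = [8, 2, 6]
r6 m[φ0→J] = [8, 9, 10]
r6 m[φ1→P] = [9, 8, 9]
r6 m[φ1→J] = [4, 7, 2]
r6 m[φ2→Q] = [7, 7, 7]
r6 m[φ2→M] = [11, 12, 12]
r6 m[φ3→Q] = [7, 9, 5]
r6 m[φ3→M] = [12, 9, 9]
r6 m[Q→φ0] = [14, 16, 12]
r6 m[Q→φ2] = [15, 11, 11]
r6 m[Q→φ3] = [15, 9, 13]
r6 m[P→φ1] = [0, 0, 0]
r6 m[M→φ2] = [12, 9, 9]
r6 m[M→φ3] = [11, 12, 12]
r6 m[J→φ0] = [4, 7, 2]
r6 m[J→φ1] = [8, 9, 10]
r7 m[φ0→Q] = [8, 2, 6]
r7 m[φ0→J] = [14, 15, 16]
r7 m[φ1→P] = [12, 12, 12]
r7 m[φ1→J] = [4, 7, 2]
r7 m[φ2→Q] = [12, 12, 12]
r7 m[φ2→M] = [13, 14, 14]
r7 m[φ3→Q] = [14, 16, 12]
r7 m[φ3→M] = [16, 13, 13]
r7 m[Q→φ0] = [14, 16, 12]
r7 m[Q→φ2] = [15, 11, 11]
r7 m[Q→φ3] = [15, 9, 13]
r7 m[P→φ1] = [0, 0, 0]
r7 m[M→φ2] = [12, 9, 9]
r7 m[M→φ3] = [11, 12, 12]
r7 m[J→φ0] = [4, 7, 2]
r7 m[J→φ1] = [8, 9, 10]
r8 m[φ0→Q] = [8, 2, 6]
r8 m[φ0→J] = [14, 15, 16]
r8 m[φ1→P] = [12, 12, 12]
r8 m[φ1→J] = [4, 7, 2]
r8 m[φ2→Q] = [12, 12, 12]
r8 m[φ2→M] = [13, 14, 14]
r8 m[φ3→Q] = [14, 16, 12]
r8 m[φ3→M] = [16, 13, 13]
r8 m[Q→φ0] = [26, 28, 24]
r8 m[Q→φ2] = [22, 18, 18]
r8 m[Q→φ3] = [20, 14, 18]
r8 m[P→φ1] = [0, 0, 0]
r8 m[M→φ2] = [16, 13, 13]
r8 m[M→φ3] = [13, 14, 14]
r8 m[J→φ0] = [4, 7, 2]
r8 m[J→φ1] = [14, 15, 16]
r9 m[φ0→Q] = [8, 2, 6]
r9 m[φ0→J] = [26, 27, 28]
r9 m[φ1→P] = [18, 18, 18]
r9 m[φ1→J] = [4, 7, 2]
r9 m[φ2→Q] = [16, 16, 16]
r9 m[φ2→M] = [20, 21, 21]
r9 m[φ3→Q] = [16, 18, 14]
r9 m[φ3→M] = [21, 18, 18]
r9 m[Q→φ0] = [26, 28, 24]
r9 m[Q→φ2] = [22, 18, 18]
r9 m[Q→φ3] = [20, 14, 18]
r9 m[P→φ1] = [0, 0, 0]
r9 m[M→φ2] = [16, 13, 13]
r9 m[M→φ3] = [13, 14, 14]
r9 m[J→φ0] = [4, 7, 2]
r9 m[J→φ1] = [14, 15, 16]

message @ round 9 = [16, 18, 14]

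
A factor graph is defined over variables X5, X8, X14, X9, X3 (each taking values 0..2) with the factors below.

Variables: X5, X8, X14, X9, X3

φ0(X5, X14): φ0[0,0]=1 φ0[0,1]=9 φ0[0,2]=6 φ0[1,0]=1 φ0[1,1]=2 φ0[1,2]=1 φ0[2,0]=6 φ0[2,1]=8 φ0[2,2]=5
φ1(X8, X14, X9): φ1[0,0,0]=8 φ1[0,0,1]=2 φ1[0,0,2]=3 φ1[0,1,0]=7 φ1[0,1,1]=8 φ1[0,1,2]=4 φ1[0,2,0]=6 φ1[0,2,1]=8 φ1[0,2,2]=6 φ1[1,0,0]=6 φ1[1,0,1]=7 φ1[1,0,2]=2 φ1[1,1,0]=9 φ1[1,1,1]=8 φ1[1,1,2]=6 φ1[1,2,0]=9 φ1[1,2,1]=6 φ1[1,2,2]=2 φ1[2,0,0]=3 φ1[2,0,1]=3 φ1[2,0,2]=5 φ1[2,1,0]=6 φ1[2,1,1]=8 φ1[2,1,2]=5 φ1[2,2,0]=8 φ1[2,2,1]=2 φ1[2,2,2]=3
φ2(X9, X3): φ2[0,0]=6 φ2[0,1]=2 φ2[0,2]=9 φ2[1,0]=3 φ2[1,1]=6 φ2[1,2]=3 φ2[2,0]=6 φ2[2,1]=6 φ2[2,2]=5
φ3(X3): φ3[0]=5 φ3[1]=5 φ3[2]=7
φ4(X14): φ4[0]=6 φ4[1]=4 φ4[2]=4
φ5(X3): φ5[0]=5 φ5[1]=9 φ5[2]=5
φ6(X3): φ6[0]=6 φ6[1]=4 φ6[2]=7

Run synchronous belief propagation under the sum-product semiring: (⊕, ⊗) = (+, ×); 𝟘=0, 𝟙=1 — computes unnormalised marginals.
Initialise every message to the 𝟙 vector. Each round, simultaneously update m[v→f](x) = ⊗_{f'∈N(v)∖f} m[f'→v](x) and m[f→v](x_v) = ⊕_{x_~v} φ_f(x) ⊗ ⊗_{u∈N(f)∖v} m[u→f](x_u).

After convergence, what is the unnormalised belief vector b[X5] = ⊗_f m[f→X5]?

init: all messages = 𝟙 over 3 values
r1 m[φ0→X5] = [16, 4, 19]
r1 m[φ0→X14] = [8, 19, 12]
r1 m[φ1→X8] = [52, 55, 43]
r1 m[φ1→X14] = [39, 61, 50]
r1 m[φ1→X9] = [62, 52, 36]
r1 m[φ2→X9] = [17, 12, 17]
r1 m[φ2→X3] = [15, 14, 17]
r1 m[φ3→X3] = [5, 5, 7]
r1 m[φ4→X14] = [6, 4, 4]
r1 m[φ5→X3] = [5, 9, 5]
r1 m[φ6→X3] = [6, 4, 7]
r1 m[X5→φ0] = [1, 1, 1]
r1 m[X8→φ1] = [1, 1, 1]
r1 m[X14→φ0] = [1, 1, 1]
r1 m[X14→φ1] = [1, 1, 1]
r1 m[X14→φ4] = [1, 1, 1]
r1 m[X9→φ1] = [1, 1, 1]
r1 m[X9→φ2] = [1, 1, 1]
r1 m[X3→φ2] = [1, 1, 1]
r1 m[X3→φ3] = [1, 1, 1]
r1 m[X3→φ5] = [1, 1, 1]
r1 m[X3→φ6] = [1, 1, 1]
r2 m[φ0→X5] = [16, 4, 19]
r2 m[φ0→X14] = [8, 19, 12]
r2 m[φ1→X8] = [52, 55, 43]
r2 m[φ1→X14] = [39, 61, 50]
r2 m[φ1→X9] = [62, 52, 36]
r2 m[φ2→X9] = [17, 12, 17]
r2 m[φ2→X3] = [15, 14, 17]
r2 m[φ3→X3] = [5, 5, 7]
r2 m[φ4→X14] = [6, 4, 4]
r2 m[φ5→X3] = [5, 9, 5]
r2 m[φ6→X3] = [6, 4, 7]
r2 m[X5→φ0] = [1, 1, 1]
r2 m[X8→φ1] = [1, 1, 1]
r2 m[X14→φ0] = [234, 244, 200]
r2 m[X14→φ1] = [48, 76, 48]
r2 m[X14→φ4] = [312, 1159, 600]
r2 m[X9→φ1] = [17, 12, 17]
r2 m[X9→φ2] = [62, 52, 36]
r2 m[X3→φ2] = [150, 180, 245]
r2 m[X3→φ3] = [450, 504, 595]
r2 m[X3→φ5] = [450, 280, 833]
r2 m[X3→φ6] = [375, 630, 595]
r3 m[φ0→X5] = [3630, 922, 4356]
r3 m[φ0→X14] = [8, 19, 12]
r3 m[φ1→X8] = [46036, 49668, 39892]
r3 m[φ1→X14] = [603, 917, 770]
r3 m[φ1→X9] = [3592, 3168, 2148]
r3 m[φ2→X9] = [3465, 2265, 3205]
r3 m[φ2→X3] = [744, 652, 894]
r3 m[φ3→X3] = [5, 5, 7]
r3 m[φ4→X14] = [6, 4, 4]
r3 m[φ5→X3] = [5, 9, 5]
r3 m[φ6→X3] = [6, 4, 7]
r3 m[X5→φ0] = [1, 1, 1]
r3 m[X8→φ1] = [1, 1, 1]
r3 m[X14→φ0] = [234, 244, 200]
r3 m[X14→φ1] = [48, 76, 48]
r3 m[X14→φ4] = [312, 1159, 600]
r3 m[X9→φ1] = [17, 12, 17]
r3 m[X9→φ2] = [62, 52, 36]
r3 m[X3→φ2] = [150, 180, 245]
r3 m[X3→φ3] = [450, 504, 595]
r3 m[X3→φ5] = [450, 280, 833]
r3 m[X3→φ6] = [375, 630, 595]
r4 m[φ0→X5] = [3630, 922, 4356]
r4 m[φ0→X14] = [8, 19, 12]
r4 m[φ1→X8] = [46036, 49668, 39892]
r4 m[φ1→X14] = [603, 917, 770]
r4 m[φ1→X9] = [3592, 3168, 2148]
r4 m[φ2→X9] = [3465, 2265, 3205]
r4 m[φ2→X3] = [744, 652, 894]
r4 m[φ3→X3] = [5, 5, 7]
r4 m[φ4→X14] = [6, 4, 4]
r4 m[φ5→X3] = [5, 9, 5]
r4 m[φ6→X3] = [6, 4, 7]
r4 m[X5→φ0] = [1, 1, 1]
r4 m[X8→φ1] = [1, 1, 1]
r4 m[X14→φ0] = [3618, 3668, 3080]
r4 m[X14→φ1] = [48, 76, 48]
r4 m[X14→φ4] = [4824, 17423, 9240]
r4 m[X9→φ1] = [3465, 2265, 3205]
r4 m[X9→φ2] = [3592, 3168, 2148]
r4 m[X3→φ2] = [150, 180, 245]
r4 m[X3→φ3] = [22320, 23472, 31290]
r4 m[X3→φ5] = [22320, 13040, 43806]
r4 m[X3→φ6] = [18600, 29340, 31290]
r5 m[φ0→X5] = [55110, 14034, 66452]
r5 m[φ0→X14] = [8, 19, 12]
r5 m[φ1→X8] = [8995060, 9732180, 7778900]
r5 m[φ1→X14] = [118135, 178665, 151190]
r5 m[φ1→X9] = [3592, 3168, 2148]
r5 m[φ2→X9] = [3465, 2265, 3205]
r5 m[φ2→X3] = [43944, 39080, 52572]
r5 m[φ3→X3] = [5, 5, 7]
r5 m[φ4→X14] = [6, 4, 4]
r5 m[φ5→X3] = [5, 9, 5]
r5 m[φ6→X3] = [6, 4, 7]
r5 m[X5→φ0] = [1, 1, 1]
r5 m[X8→φ1] = [1, 1, 1]
r5 m[X14→φ0] = [3618, 3668, 3080]
r5 m[X14→φ1] = [48, 76, 48]
r5 m[X14→φ4] = [4824, 17423, 9240]
r5 m[X9→φ1] = [3465, 2265, 3205]
r5 m[X9→φ2] = [3592, 3168, 2148]
r5 m[X3→φ2] = [150, 180, 245]
r5 m[X3→φ3] = [22320, 23472, 31290]
r5 m[X3→φ5] = [22320, 13040, 43806]
r5 m[X3→φ6] = [18600, 29340, 31290]
r6 m[φ0→X5] = [55110, 14034, 66452]
r6 m[φ0→X14] = [8, 19, 12]
r6 m[φ1→X8] = [8995060, 9732180, 7778900]
r6 m[φ1→X14] = [118135, 178665, 151190]
r6 m[φ1→X9] = [3592, 3168, 2148]
r6 m[φ2→X9] = [3465, 2265, 3205]
r6 m[φ2→X3] = [43944, 39080, 52572]
r6 m[φ3→X3] = [5, 5, 7]
r6 m[φ4→X14] = [6, 4, 4]
r6 m[φ5→X3] = [5, 9, 5]
r6 m[φ6→X3] = [6, 4, 7]
r6 m[X5→φ0] = [1, 1, 1]
r6 m[X8→φ1] = [1, 1, 1]
r6 m[X14→φ0] = [708810, 714660, 604760]
r6 m[X14→φ1] = [48, 76, 48]
r6 m[X14→φ4] = [945080, 3394635, 1814280]
r6 m[X9→φ1] = [3465, 2265, 3205]
r6 m[X9→φ2] = [3592, 3168, 2148]
r6 m[X3→φ2] = [150, 180, 245]
r6 m[X3→φ3] = [1318320, 1406880, 1840020]
r6 m[X3→φ5] = [1318320, 781600, 2576028]
r6 m[X3→φ6] = [1098600, 1758600, 1840020]
r7 m[φ0→X5] = [10769310, 2742890, 12993940]
r7 m[φ0→X14] = [8, 19, 12]
r7 m[φ1→X8] = [8995060, 9732180, 7778900]
r7 m[φ1→X14] = [118135, 178665, 151190]
r7 m[φ1→X9] = [3592, 3168, 2148]
r7 m[φ2→X9] = [3465, 2265, 3205]
r7 m[φ2→X3] = [43944, 39080, 52572]
r7 m[φ3→X3] = [5, 5, 7]
r7 m[φ4→X14] = [6, 4, 4]
r7 m[φ5→X3] = [5, 9, 5]
r7 m[φ6→X3] = [6, 4, 7]
r7 m[X5→φ0] = [1, 1, 1]
r7 m[X8→φ1] = [1, 1, 1]
r7 m[X14→φ0] = [708810, 714660, 604760]
r7 m[X14→φ1] = [48, 76, 48]
r7 m[X14→φ4] = [945080, 3394635, 1814280]
r7 m[X9→φ1] = [3465, 2265, 3205]
r7 m[X9→φ2] = [3592, 3168, 2148]
r7 m[X3→φ2] = [150, 180, 245]
r7 m[X3→φ3] = [1318320, 1406880, 1840020]
r7 m[X3→φ5] = [1318320, 781600, 2576028]
r7 m[X3→φ6] = [1098600, 1758600, 1840020]
r8 m[φ0→X5] = [10769310, 2742890, 12993940]
r8 m[φ0→X14] = [8, 19, 12]
r8 m[φ1→X8] = [8995060, 9732180, 7778900]
r8 m[φ1→X14] = [118135, 178665, 151190]
r8 m[φ1→X9] = [3592, 3168, 2148]
r8 m[φ2→X9] = [3465, 2265, 3205]
r8 m[φ2→X3] = [43944, 39080, 52572]
r8 m[φ3→X3] = [5, 5, 7]
r8 m[φ4→X14] = [6, 4, 4]
r8 m[φ5→X3] = [5, 9, 5]
r8 m[φ6→X3] = [6, 4, 7]
r8 m[X5→φ0] = [1, 1, 1]
r8 m[X8→φ1] = [1, 1, 1]
r8 m[X14→φ0] = [708810, 714660, 604760]
r8 m[X14→φ1] = [48, 76, 48]
r8 m[X14→φ4] = [945080, 3394635, 1814280]
r8 m[X9→φ1] = [3465, 2265, 3205]
r8 m[X9→φ2] = [3592, 3168, 2148]
r8 m[X3→φ2] = [150, 180, 245]
r8 m[X3→φ3] = [1318320, 1406880, 1840020]
r8 m[X3→φ5] = [1318320, 781600, 2576028]
r8 m[X3→φ6] = [1098600, 1758600, 1840020]
fixed point reached at round 8
b[X5] = ⊗ incoming = [10769310, 2742890, 12993940]

b[X5] = [10769310, 2742890, 12993940]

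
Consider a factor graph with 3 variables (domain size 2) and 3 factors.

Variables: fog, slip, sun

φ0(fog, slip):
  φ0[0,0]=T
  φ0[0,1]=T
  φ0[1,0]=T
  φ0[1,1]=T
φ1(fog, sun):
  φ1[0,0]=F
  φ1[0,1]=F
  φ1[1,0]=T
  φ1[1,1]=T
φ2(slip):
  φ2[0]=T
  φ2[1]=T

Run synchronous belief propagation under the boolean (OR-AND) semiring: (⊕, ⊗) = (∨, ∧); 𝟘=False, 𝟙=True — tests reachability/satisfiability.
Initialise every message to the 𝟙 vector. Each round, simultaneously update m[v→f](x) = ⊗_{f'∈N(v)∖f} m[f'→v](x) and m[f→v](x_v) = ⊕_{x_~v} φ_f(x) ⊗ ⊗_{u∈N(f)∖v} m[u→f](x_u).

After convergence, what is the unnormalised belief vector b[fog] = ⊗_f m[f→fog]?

init: all messages = 𝟙 over 2 values
r1 m[φ0→fog] = [T, T]
r1 m[φ0→slip] = [T, T]
r1 m[φ1→fog] = [F, T]
r1 m[φ1→sun] = [T, T]
r1 m[φ2→slip] = [T, T]
r1 m[fog→φ0] = [T, T]
r1 m[fog→φ1] = [T, T]
r1 m[slip→φ0] = [T, T]
r1 m[slip→φ2] = [T, T]
r1 m[sun→φ1] = [T, T]
r2 m[φ0→fog] = [T, T]
r2 m[φ0→slip] = [T, T]
r2 m[φ1→fog] = [F, T]
r2 m[φ1→sun] = [T, T]
r2 m[φ2→slip] = [T, T]
r2 m[fog→φ0] = [F, T]
r2 m[fog→φ1] = [T, T]
r2 m[slip→φ0] = [T, T]
r2 m[slip→φ2] = [T, T]
r2 m[sun→φ1] = [T, T]
r3 m[φ0→fog] = [T, T]
r3 m[φ0→slip] = [T, T]
r3 m[φ1→fog] = [F, T]
r3 m[φ1→sun] = [T, T]
r3 m[φ2→slip] = [T, T]
r3 m[fog→φ0] = [F, T]
r3 m[fog→φ1] = [T, T]
r3 m[slip→φ0] = [T, T]
r3 m[slip→φ2] = [T, T]
r3 m[sun→φ1] = [T, T]
fixed point reached at round 3
b[fog] = ⊗ incoming = [F, T]

b[fog] = [F, T]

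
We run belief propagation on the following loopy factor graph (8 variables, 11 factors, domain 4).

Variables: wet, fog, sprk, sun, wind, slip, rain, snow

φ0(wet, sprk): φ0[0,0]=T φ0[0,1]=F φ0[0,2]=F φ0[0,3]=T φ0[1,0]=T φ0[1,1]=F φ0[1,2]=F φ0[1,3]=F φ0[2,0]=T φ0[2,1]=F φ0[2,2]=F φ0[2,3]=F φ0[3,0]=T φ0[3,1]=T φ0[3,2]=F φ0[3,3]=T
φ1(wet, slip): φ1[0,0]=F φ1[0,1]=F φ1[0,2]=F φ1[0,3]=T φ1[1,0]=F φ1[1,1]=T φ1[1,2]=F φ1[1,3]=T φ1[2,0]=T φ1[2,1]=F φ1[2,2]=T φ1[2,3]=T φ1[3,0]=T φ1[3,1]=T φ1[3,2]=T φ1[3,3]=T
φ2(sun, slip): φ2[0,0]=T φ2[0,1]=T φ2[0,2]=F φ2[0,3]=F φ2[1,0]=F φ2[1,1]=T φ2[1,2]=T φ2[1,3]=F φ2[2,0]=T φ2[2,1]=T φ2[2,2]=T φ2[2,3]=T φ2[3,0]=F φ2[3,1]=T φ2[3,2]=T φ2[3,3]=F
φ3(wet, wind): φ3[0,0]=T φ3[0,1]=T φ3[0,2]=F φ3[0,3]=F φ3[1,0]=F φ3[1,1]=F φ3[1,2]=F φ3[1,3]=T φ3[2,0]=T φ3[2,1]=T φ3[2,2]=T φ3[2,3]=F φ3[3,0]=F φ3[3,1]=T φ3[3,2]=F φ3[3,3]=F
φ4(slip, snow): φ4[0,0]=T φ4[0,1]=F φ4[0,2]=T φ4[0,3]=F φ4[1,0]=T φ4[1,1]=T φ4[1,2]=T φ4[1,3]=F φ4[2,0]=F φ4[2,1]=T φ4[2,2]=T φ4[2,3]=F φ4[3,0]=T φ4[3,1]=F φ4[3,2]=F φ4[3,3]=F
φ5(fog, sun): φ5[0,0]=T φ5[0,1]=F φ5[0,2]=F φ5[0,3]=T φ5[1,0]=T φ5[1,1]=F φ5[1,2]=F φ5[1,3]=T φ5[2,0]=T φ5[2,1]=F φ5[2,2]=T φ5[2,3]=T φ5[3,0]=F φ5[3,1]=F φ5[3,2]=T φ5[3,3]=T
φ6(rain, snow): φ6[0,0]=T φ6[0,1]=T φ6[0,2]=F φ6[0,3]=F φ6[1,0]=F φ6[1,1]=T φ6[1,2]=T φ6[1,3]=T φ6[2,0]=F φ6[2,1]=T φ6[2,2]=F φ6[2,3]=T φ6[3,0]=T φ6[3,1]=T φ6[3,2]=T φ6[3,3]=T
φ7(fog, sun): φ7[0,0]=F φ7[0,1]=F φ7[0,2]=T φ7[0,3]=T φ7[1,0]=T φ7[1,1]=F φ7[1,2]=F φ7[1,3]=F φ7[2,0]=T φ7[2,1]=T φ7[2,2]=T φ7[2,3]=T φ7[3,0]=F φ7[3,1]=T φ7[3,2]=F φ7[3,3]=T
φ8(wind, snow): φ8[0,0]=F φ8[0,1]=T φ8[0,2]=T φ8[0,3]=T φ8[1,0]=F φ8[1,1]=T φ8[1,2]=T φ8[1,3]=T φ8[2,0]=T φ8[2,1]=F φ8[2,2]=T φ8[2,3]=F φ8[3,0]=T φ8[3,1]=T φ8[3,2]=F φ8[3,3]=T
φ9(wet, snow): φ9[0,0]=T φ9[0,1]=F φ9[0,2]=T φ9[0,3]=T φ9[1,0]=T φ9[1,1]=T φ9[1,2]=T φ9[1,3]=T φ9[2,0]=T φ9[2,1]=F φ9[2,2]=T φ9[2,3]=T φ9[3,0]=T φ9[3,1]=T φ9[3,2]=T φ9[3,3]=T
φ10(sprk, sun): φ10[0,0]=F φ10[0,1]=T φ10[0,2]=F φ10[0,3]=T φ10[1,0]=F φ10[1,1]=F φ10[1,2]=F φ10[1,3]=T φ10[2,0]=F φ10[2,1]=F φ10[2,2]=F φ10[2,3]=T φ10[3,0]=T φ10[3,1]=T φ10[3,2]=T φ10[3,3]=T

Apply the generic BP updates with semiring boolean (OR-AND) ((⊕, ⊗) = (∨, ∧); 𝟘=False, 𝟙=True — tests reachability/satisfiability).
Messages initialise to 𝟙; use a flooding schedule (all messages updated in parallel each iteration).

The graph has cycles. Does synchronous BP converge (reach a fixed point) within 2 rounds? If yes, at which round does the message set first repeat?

init: all messages = 𝟙 over 4 values
r1 m[φ0→wet] = [T, T, T, T]
r1 m[φ0→sprk] = [T, T, F, T]
r1 m[φ1→wet] = [T, T, T, T]
r1 m[φ1→slip] = [T, T, T, T]
r1 m[φ2→sun] = [T, T, T, T]
r1 m[φ2→slip] = [T, T, T, T]
r1 m[φ3→wet] = [T, T, T, T]
r1 m[φ3→wind] = [T, T, T, T]
r1 m[φ4→slip] = [T, T, T, T]
r1 m[φ4→snow] = [T, T, T, F]
r1 m[φ5→fog] = [T, T, T, T]
r1 m[φ5→sun] = [T, F, T, T]
r1 m[φ6→rain] = [T, T, T, T]
r1 m[φ6→snow] = [T, T, T, T]
r1 m[φ7→fog] = [T, T, T, T]
r1 m[φ7→sun] = [T, T, T, T]
r1 m[φ8→wind] = [T, T, T, T]
r1 m[φ8→snow] = [T, T, T, T]
r1 m[φ9→wet] = [T, T, T, T]
r1 m[φ9→snow] = [T, T, T, T]
r1 m[φ10→sprk] = [T, T, T, T]
r1 m[φ10→sun] = [T, T, T, T]
r1 m[wet→φ0] = [T, T, T, T]
r1 m[wet→φ1] = [T, T, T, T]
r1 m[wet→φ3] = [T, T, T, T]
r1 m[wet→φ9] = [T, T, T, T]
r1 m[fog→φ5] = [T, T, T, T]
r1 m[fog→φ7] = [T, T, T, T]
r1 m[sprk→φ0] = [T, T, T, T]
r1 m[sprk→φ10] = [T, T, T, T]
r1 m[sun→φ2] = [T, T, T, T]
r1 m[sun→φ5] = [T, T, T, T]
r1 m[sun→φ7] = [T, T, T, T]
r1 m[sun→φ10] = [T, T, T, T]
r1 m[wind→φ3] = [T, T, T, T]
r1 m[wind→φ8] = [T, T, T, T]
r1 m[slip→φ1] = [T, T, T, T]
r1 m[slip→φ2] = [T, T, T, T]
r1 m[slip→φ4] = [T, T, T, T]
r1 m[rain→φ6] = [T, T, T, T]
r1 m[snow→φ4] = [T, T, T, T]
r1 m[snow→φ6] = [T, T, T, T]
r1 m[snow→φ8] = [T, T, T, T]
r1 m[snow→φ9] = [T, T, T, T]
r2 m[φ0→wet] = [T, T, T, T]
r2 m[φ0→sprk] = [T, T, F, T]
r2 m[φ1→wet] = [T, T, T, T]
r2 m[φ1→slip] = [T, T, T, T]
r2 m[φ2→sun] = [T, T, T, T]
r2 m[φ2→slip] = [T, T, T, T]
r2 m[φ3→wet] = [T, T, T, T]
r2 m[φ3→wind] = [T, T, T, T]
r2 m[φ4→slip] = [T, T, T, T]
r2 m[φ4→snow] = [T, T, T, F]
r2 m[φ5→fog] = [T, T, T, T]
r2 m[φ5→sun] = [T, F, T, T]
r2 m[φ6→rain] = [T, T, T, T]
r2 m[φ6→snow] = [T, T, T, T]
r2 m[φ7→fog] = [T, T, T, T]
r2 m[φ7→sun] = [T, T, T, T]
r2 m[φ8→wind] = [T, T, T, T]
r2 m[φ8→snow] = [T, T, T, T]
r2 m[φ9→wet] = [T, T, T, T]
r2 m[φ9→snow] = [T, T, T, T]
r2 m[φ10→sprk] = [T, T, T, T]
r2 m[φ10→sun] = [T, T, T, T]
r2 m[wet→φ0] = [T, T, T, T]
r2 m[wet→φ1] = [T, T, T, T]
r2 m[wet→φ3] = [T, T, T, T]
r2 m[wet→φ9] = [T, T, T, T]
r2 m[fog→φ5] = [T, T, T, T]
r2 m[fog→φ7] = [T, T, T, T]
r2 m[sprk→φ0] = [T, T, T, T]
r2 m[sprk→φ10] = [T, T, F, T]
r2 m[sun→φ2] = [T, F, T, T]
r2 m[sun→φ5] = [T, T, T, T]
r2 m[sun→φ7] = [T, F, T, T]
r2 m[sun→φ10] = [T, F, T, T]
r2 m[wind→φ3] = [T, T, T, T]
r2 m[wind→φ8] = [T, T, T, T]
r2 m[slip→φ1] = [T, T, T, T]
r2 m[slip→φ2] = [T, T, T, T]
r2 m[slip→φ4] = [T, T, T, T]
r2 m[rain→φ6] = [T, T, T, T]
r2 m[snow→φ4] = [T, T, T, T]
r2 m[snow→φ6] = [T, T, T, F]
r2 m[snow→φ8] = [T, T, T, F]
r2 m[snow→φ9] = [T, T, T, F]
no fixed point within 2 rounds

NOT CONVERGED within 2 rounds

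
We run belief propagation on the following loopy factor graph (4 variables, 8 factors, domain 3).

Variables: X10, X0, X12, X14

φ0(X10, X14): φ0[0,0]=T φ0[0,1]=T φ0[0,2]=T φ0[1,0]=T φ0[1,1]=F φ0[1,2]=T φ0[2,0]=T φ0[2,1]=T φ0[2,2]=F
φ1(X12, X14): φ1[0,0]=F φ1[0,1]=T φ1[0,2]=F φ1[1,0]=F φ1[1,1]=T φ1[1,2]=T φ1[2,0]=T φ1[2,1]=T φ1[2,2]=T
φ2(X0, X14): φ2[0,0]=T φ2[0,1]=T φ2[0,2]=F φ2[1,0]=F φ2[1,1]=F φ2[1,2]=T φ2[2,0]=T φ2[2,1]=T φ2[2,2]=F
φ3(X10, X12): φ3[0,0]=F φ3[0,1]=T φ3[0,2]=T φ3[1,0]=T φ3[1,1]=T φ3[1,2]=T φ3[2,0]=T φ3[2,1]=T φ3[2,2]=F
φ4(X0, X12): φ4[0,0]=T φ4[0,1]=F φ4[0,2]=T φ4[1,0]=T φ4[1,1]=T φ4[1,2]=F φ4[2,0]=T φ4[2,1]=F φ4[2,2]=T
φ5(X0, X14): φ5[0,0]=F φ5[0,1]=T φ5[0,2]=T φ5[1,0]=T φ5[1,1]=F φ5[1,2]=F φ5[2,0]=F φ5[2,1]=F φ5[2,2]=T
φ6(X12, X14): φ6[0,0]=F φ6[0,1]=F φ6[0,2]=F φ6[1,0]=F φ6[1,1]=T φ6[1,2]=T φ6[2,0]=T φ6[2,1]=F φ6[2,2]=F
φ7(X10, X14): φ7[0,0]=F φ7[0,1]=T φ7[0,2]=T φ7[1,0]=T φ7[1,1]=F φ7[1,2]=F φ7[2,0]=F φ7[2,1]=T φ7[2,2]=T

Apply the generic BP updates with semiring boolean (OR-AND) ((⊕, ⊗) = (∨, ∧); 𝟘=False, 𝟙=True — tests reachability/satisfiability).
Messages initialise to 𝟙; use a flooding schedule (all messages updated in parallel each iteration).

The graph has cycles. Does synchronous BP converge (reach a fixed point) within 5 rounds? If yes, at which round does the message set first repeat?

init: all messages = 𝟙 over 3 values
r1 m[φ0→X10] = [T, T, T]
r1 m[φ0→X14] = [T, T, T]
r1 m[φ1→X12] = [T, T, T]
r1 m[φ1→X14] = [T, T, T]
r1 m[φ2→X0] = [T, T, T]
r1 m[φ2→X14] = [T, T, T]
r1 m[φ3→X10] = [T, T, T]
r1 m[φ3→X12] = [T, T, T]
r1 m[φ4→X0] = [T, T, T]
r1 m[φ4→X12] = [T, T, T]
r1 m[φ5→X0] = [T, T, T]
r1 m[φ5→X14] = [T, T, T]
r1 m[φ6→X12] = [F, T, T]
r1 m[φ6→X14] = [T, T, T]
r1 m[φ7→X10] = [T, T, T]
r1 m[φ7→X14] = [T, T, T]
r1 m[X10→φ0] = [T, T, T]
r1 m[X10→φ3] = [T, T, T]
r1 m[X10→φ7] = [T, T, T]
r1 m[X0→φ2] = [T, T, T]
r1 m[X0→φ4] = [T, T, T]
r1 m[X0→φ5] = [T, T, T]
r1 m[X12→φ1] = [T, T, T]
r1 m[X12→φ3] = [T, T, T]
r1 m[X12→φ4] = [T, T, T]
r1 m[X12→φ6] = [T, T, T]
r1 m[X14→φ0] = [T, T, T]
r1 m[X14→φ1] = [T, T, T]
r1 m[X14→φ2] = [T, T, T]
r1 m[X14→φ5] = [T, T, T]
r1 m[X14→φ6] = [T, T, T]
r1 m[X14→φ7] = [T, T, T]
r2 m[φ0→X10] = [T, T, T]
r2 m[φ0→X14] = [T, T, T]
r2 m[φ1→X12] = [T, T, T]
r2 m[φ1→X14] = [T, T, T]
r2 m[φ2→X0] = [T, T, T]
r2 m[φ2→X14] = [T, T, T]
r2 m[φ3→X10] = [T, T, T]
r2 m[φ3→X12] = [T, T, T]
r2 m[φ4→X0] = [T, T, T]
r2 m[φ4→X12] = [T, T, T]
r2 m[φ5→X0] = [T, T, T]
r2 m[φ5→X14] = [T, T, T]
r2 m[φ6→X12] = [F, T, T]
r2 m[φ6→X14] = [T, T, T]
r2 m[φ7→X10] = [T, T, T]
r2 m[φ7→X14] = [T, T, T]
r2 m[X10→φ0] = [T, T, T]
r2 m[X10→φ3] = [T, T, T]
r2 m[X10→φ7] = [T, T, T]
r2 m[X0→φ2] = [T, T, T]
r2 m[X0→φ4] = [T, T, T]
r2 m[X0→φ5] = [T, T, T]
r2 m[X12→φ1] = [F, T, T]
r2 m[X12→φ3] = [F, T, T]
r2 m[X12→φ4] = [F, T, T]
r2 m[X12→φ6] = [T, T, T]
r2 m[X14→φ0] = [T, T, T]
r2 m[X14→φ1] = [T, T, T]
r2 m[X14→φ2] = [T, T, T]
r2 m[X14→φ5] = [T, T, T]
r2 m[X14→φ6] = [T, T, T]
r2 m[X14→φ7] = [T, T, T]
r3 m[φ0→X10] = [T, T, T]
r3 m[φ0→X14] = [T, T, T]
r3 m[φ1→X12] = [T, T, T]
r3 m[φ1→X14] = [T, T, T]
r3 m[φ2→X0] = [T, T, T]
r3 m[φ2→X14] = [T, T, T]
r3 m[φ3→X10] = [T, T, T]
r3 m[φ3→X12] = [T, T, T]
r3 m[φ4→X0] = [T, T, T]
r3 m[φ4→X12] = [T, T, T]
r3 m[φ5→X0] = [T, T, T]
r3 m[φ5→X14] = [T, T, T]
r3 m[φ6→X12] = [F, T, T]
r3 m[φ6→X14] = [T, T, T]
r3 m[φ7→X10] = [T, T, T]
r3 m[φ7→X14] = [T, T, T]
r3 m[X10→φ0] = [T, T, T]
r3 m[X10→φ3] = [T, T, T]
r3 m[X10→φ7] = [T, T, T]
r3 m[X0→φ2] = [T, T, T]
r3 m[X0→φ4] = [T, T, T]
r3 m[X0→φ5] = [T, T, T]
r3 m[X12→φ1] = [F, T, T]
r3 m[X12→φ3] = [F, T, T]
r3 m[X12→φ4] = [F, T, T]
r3 m[X12→φ6] = [T, T, T]
r3 m[X14→φ0] = [T, T, T]
r3 m[X14→φ1] = [T, T, T]
r3 m[X14→φ2] = [T, T, T]
r3 m[X14→φ5] = [T, T, T]
r3 m[X14→φ6] = [T, T, T]
r3 m[X14→φ7] = [T, T, T]
fixed point reached at round 3
messages reach a fixed point at round 3

CONVERGED at round 3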